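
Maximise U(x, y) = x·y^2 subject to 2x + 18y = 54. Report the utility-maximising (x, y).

MU_x = y^2 and MU_y = 2·x·y.
MRS = MU_x/MU_y = (1/2)·y/x.
Tangency: set MRS = p_x/p_y = 2/18 = 1/9.
So (1/2)·y/x = 1/9, i.e. y = (2/9)·x.
Substitute into the budget 2·x + 18·y = 54: 6·x = 54, so x* = 9.
Then y* = (2/9)·9 = 2.

x* = 9, y* = 2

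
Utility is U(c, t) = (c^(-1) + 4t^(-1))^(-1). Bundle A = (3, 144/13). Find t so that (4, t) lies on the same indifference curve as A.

t = 9

U depends on (c, t) only through S = c^(-1) + 4t^(-1), so equal utility means equal S. At (3, 144/13): S = 25/36.
With c = 4: 4^(-1) = 0.25, so 4t^(-1) = 25/36 − 0.25 = 4/9, i.e. t^(-1) = 1/9.
Hence t = 1/(1/9) = 9.
Check: U(4, 9) = 1.44.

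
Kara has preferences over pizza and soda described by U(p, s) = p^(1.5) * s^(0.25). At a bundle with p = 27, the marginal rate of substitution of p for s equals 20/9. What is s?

s = 10

MU_p = 1.5·√p·s^(0.25) and MU_s = 0.25·p^(1.5)·s^(-0.75).
MRS = MU_p/MU_s = (6)·s/p.
Substitute p = 27: MRS = s/4.5. Setting s/4.5 = 20/9 gives s = (20/9)·4.5 = 10.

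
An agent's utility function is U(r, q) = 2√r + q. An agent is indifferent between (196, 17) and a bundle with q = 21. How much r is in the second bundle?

U(196, 17) = 45.
Set U(r, 21) = 45 and solve.
With q = 21: 2√r = 45 − 21 = 24, so √r = 12 and r = 144.
Check: U(144, 21) = 45.

r = 144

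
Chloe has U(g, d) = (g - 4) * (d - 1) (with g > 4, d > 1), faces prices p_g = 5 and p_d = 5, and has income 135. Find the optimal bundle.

g* = 15, d* = 12

MU_g = (d−1), MU_d = (g−4).
MRS = (d−1)/(g−4).
Tangency: set MRS = p_g/p_d = 5/5 = 1.
So (d − 1)/(g − 4) = 1, i.e. (d − 1) = (g − 4).
Rewrite the budget in excess-of-subsistence terms: 5·(g − 4) + 5·(d − 1) = 135 − 5·4 − 5·1 = 110.
Substituting, 10·(g − 4) = 110, so g − 4 = 11 and g* = 15.
Then d − 1 = 11, so d* = 12.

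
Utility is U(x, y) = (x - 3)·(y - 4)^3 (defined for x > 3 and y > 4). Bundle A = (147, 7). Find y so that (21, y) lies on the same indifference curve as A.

U(147, 7) = 3888.
Set U(21, y) = 3888 and solve.
With x = 21: (21 − 3) = 18, so (y − 4)^3 = 3888/18 = 216.
Taking the cube root (with y > 4): y − 4 = 6, so y = 10.
Check: U(21, 10) = 3888.

y = 10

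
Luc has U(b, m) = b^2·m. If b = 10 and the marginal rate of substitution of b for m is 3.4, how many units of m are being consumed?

MU_b = 2·b·m and MU_m = b^2.
MRS = MU_b/MU_m = (2/1)·m/b.
Substitute b = 10: MRS = m/5. Setting m/5 = 3.4 gives m = 3.4·5 = 17.

m = 17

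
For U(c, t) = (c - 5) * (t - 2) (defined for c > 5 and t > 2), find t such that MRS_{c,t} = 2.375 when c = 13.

MU_c = (t−2), MU_t = (c−5).
MRS = (t−2)/(c−5).
Substitute c = 13: MRS = (t − 2)/8. Setting this equal to 2.375 gives t − 2 = 2.375·8 = 19, so t = 21.

t = 21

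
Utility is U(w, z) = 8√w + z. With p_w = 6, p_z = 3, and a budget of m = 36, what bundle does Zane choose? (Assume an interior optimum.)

MU_w = 8/(2√w), MU_z = 1.
MRS = 8/(2√w) ÷ 1.
Tangency: set MRS = p_w/p_z = 6/3 = 2.
MRS depends only on w: 4/√w = 2 ⇒ √w = 4/2 = 2 ⇒ w* = 4.
From the budget, 3·z = 36 − 6·4 = 12, so z* = 4.

w* = 4, z* = 4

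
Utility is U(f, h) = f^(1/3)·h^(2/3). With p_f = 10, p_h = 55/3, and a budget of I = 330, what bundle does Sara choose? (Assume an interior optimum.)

MU_f = 1/3·f^(-2/3)·h^(2/3) and MU_h = 2/3·f^(1/3)·h^(-1/3).
MRS = MU_f/MU_h = (0.5)·h/f.
Tangency: set MRS = p_f/p_h = 10/(55/3) = 6/11.
So (0.5)·h/f = 6/11, i.e. h = (12/11)·f.
Substitute into the budget 10·f + (55/3)·h = 330: 30·f = 330, so f* = 11.
Then h* = (12/11)·11 = 12.

f* = 11, h* = 12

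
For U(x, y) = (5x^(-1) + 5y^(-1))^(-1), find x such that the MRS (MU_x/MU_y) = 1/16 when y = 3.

For CES with ρ = -1, MRS = (y/x)^2.
Setting (3/x)^2 = 1/16 gives 3/x = 0.25 and x = 12.

x = 12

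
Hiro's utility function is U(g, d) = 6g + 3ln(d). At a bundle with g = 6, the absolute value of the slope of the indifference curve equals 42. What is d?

MU_g = 6, MU_d = 3/d.
MRS = 6 ÷ (3/d).
MRS depends only on d: 2·d = 42 ⇒ d = 42/2 = 21.

d = 21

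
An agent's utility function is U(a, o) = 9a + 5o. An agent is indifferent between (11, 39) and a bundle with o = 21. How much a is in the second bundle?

U(11, 39) = 294.
Set U(a, 21) = 294 and solve.
9a + 5·21 = 294 ⇒ 9a = 189 ⇒ a = 21.
Check: U(21, 21) = 294.

a = 21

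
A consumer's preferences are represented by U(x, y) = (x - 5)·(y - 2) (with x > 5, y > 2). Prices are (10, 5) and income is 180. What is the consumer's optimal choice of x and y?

MU_x = (y−2), MU_y = (x−5).
MRS = (y−2)/(x−5).
Tangency: set MRS = p_x/p_y = 10/5 = 2.
So (y − 2)/(x − 5) = 2, i.e. (y − 2) = 2·(x − 5).
Rewrite the budget in excess-of-subsistence terms: 10·(x − 5) + 5·(y − 2) = 180 − 10·5 − 5·2 = 120.
Substituting, 20·(x − 5) = 120, so x − 5 = 6 and x* = 11.
Then y − 2 = 2·6 = 12, so y* = 14.

x* = 11, y* = 14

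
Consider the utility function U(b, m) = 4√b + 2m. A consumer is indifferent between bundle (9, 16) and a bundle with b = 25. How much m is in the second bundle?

m = 12

U(9, 16) = 44.
Set U(25, m) = 44 and solve.
With b = 25: √25 = 5, so 2m = 44 − 4·5 = 24 and m = 12.
Check: U(25, 12) = 44.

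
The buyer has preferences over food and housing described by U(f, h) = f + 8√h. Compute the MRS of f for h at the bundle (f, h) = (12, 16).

MRS = 1

MU_f = 1, MU_h = 8/(2√h).
MRS = 1 ÷ (8/(2√h)).
At (12, 16): MRS = 1.
That is, one extra unit of f is worth 1 units of h at the margin.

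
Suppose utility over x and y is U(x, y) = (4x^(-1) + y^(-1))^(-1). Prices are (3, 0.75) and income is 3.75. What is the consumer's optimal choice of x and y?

For CES with ρ = -1, MRS = (4/1)·(y/x)^2.
Tangency: set MRS = p_x/p_y = 3/0.75 = 4.
So (y/x)^2 = 1; taking the square root, y/x = 1, i.e. y = x.
Substitute into the budget 3·x + 0.75·y = 3.75: 3.75·x = 3.75, so x* = 1 and y* = 1.

x* = 1, y* = 1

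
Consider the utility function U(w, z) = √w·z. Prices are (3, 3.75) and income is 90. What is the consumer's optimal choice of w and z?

w* = 10, z* = 16

MU_w = 0.5·w^(-0.5)·z and MU_z = √w.
MRS = MU_w/MU_z = (0.5)·z/w.
Tangency: set MRS = p_w/p_z = 3/3.75 = 0.8.
So (0.5)·z/w = 0.8, i.e. z = 1.6·w.
Substitute into the budget 3·w + 3.75·z = 90: 9·w = 90, so w* = 10.
Then z* = 1.6·10 = 16.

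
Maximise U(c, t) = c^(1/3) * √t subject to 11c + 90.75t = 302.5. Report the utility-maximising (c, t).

MU_c = 1/3·c^(-2/3)·√t and MU_t = 0.5·c^(1/3)·t^(-0.5).
MRS = MU_c/MU_t = (2/3)·t/c.
Tangency: set MRS = p_c/p_t = 11/90.75 = 4/33.
So (2/3)·t/c = 4/33, i.e. t = (2/11)·c.
Substitute into the budget 11·c + 90.75·t = 302.5: 27.5·c = 302.5, so c* = 11.
Then t* = (2/11)·11 = 2.

c* = 11, t* = 2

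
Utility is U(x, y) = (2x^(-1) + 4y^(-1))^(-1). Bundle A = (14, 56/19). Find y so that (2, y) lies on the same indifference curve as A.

U depends on (x, y) only through S = 2x^(-1) + 4y^(-1), so equal utility means equal S. At (14, 56/19): S = 1.5.
With x = 2: 2·2^(-1) = 1, so 4y^(-1) = 1.5 − 1 = 0.5, i.e. y^(-1) = 0.125.
Hence y = 1/0.125 = 8.
Check: U(2, 8) = 0.6667.

y = 8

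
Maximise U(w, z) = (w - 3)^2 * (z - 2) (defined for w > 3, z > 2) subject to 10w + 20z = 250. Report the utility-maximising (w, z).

MU_w = 2·(w−3)·(z−2), MU_z = (w−3)^2.
MRS = (2/1)·(z−2)/(w−3).
Tangency: set MRS = p_w/p_z = 10/20 = 0.5.
So (2/1)·(z − 2)/(w − 3) = 0.5, i.e. (z − 2) = 0.25·(w − 3).
Rewrite the budget in excess-of-subsistence terms: 10·(w − 3) + 20·(z − 2) = 250 − 10·3 − 20·2 = 180.
Substituting, 15·(w − 3) = 180, so w − 3 = 12 and w* = 15.
Then z − 2 = 0.25·12 = 3, so z* = 5.

w* = 15, z* = 5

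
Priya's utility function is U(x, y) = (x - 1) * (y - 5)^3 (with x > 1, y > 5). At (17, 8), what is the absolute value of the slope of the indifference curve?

MRS = 1/16

MU_x = (y−5)^3, MU_y = 3·(x−1)·(y−5)^2.
MRS = (1/3)·(y−5)/(x−1).
At (17, 8): MRS = 1/16.
So at (17, 8) the consumer would give up 1/16 units of y for one more unit of x.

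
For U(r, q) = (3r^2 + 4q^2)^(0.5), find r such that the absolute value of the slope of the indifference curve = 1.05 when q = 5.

r = 7

For CES with ρ = 2, MRS = (3/4)·(q/r)^(-1).
Setting (3/4)·(5/r)^(-1) = 1.05 gives (5/r)^(-1) = 1.4, so 5/r = 5/7 and r = 7.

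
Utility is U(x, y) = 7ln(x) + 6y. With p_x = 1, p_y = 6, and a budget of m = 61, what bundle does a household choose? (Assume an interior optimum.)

MU_x = 7/x, MU_y = 6.
MRS = 7/x ÷ 6.
Tangency: set MRS = p_x/p_y = 1/6.
MRS depends only on x: (7/6)/x = 1/6 ⇒ x* = (7/6)/(1/6) = 7.
From the budget, 6·y = 61 − 1·7 = 54, so y* = 9.

x* = 7, y* = 9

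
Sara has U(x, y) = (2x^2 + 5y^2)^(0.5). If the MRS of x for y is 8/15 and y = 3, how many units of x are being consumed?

For CES with ρ = 2, MRS = (2/5)·(y/x)^(-1).
Setting (2/5)·(3/x)^(-1) = 8/15 gives (3/x)^(-1) = 4/3, so 3/x = 0.75 and x = 4.

x = 4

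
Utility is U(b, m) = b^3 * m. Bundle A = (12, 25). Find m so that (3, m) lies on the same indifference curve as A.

m = 1600

U(12, 25) = 43200.
Set U(3, m) = 43200 and solve.
With b = 3: 3^3 = 27, so m = 43200/27 = 1600.
Check: U(3, 1600) = 43200.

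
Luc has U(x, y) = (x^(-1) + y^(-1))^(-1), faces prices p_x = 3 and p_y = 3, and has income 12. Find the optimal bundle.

x* = 2, y* = 2

For CES with ρ = -1, MRS = (y/x)^2.
Tangency: set MRS = p_x/p_y = 3/3 = 1.
So (y/x)^2 = 1; taking the square root, y/x = 1, i.e. y = x.
Substitute into the budget 3·x + 3·y = 12: 6·x = 12, so x* = 2 and y* = 2.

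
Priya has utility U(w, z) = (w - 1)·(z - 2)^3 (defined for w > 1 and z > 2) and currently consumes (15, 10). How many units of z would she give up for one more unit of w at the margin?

MRS = 4/21

MU_w = (z−2)^3, MU_z = 3·(w−1)·(z−2)^2.
MRS = (1/3)·(z−2)/(w−1).
At (15, 10): MRS = 4/21.
So at (15, 10) the consumer would give up 4/21 units of z for one more unit of w.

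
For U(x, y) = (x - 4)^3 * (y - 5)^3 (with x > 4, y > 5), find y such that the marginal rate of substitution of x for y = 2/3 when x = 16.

MU_x = 3·(x−4)^2·(y−5)^3, MU_y = 3·(x−4)^3·(y−5)^2.
MRS = (y−5)/(x−4).
Substitute x = 16: MRS = (y − 5)/12. Setting this equal to 2/3 gives y − 5 = (2/3)·12 = 8, so y = 13.

y = 13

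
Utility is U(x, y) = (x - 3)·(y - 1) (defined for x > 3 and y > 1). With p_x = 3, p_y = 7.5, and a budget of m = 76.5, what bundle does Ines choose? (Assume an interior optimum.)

x* = 13, y* = 5

MU_x = (y−1), MU_y = (x−3).
MRS = (y−1)/(x−3).
Tangency: set MRS = p_x/p_y = 3/7.5 = 0.4.
So (y − 1)/(x − 3) = 0.4, i.e. (y − 1) = 0.4·(x − 3).
Rewrite the budget in excess-of-subsistence terms: 3·(x − 3) + 7.5·(y − 1) = 76.5 − 3·3 − 7.5·1 = 60.
Substituting, 6·(x − 3) = 60, so x − 3 = 10 and x* = 13.
Then y − 1 = 0.4·10 = 4, so y* = 5.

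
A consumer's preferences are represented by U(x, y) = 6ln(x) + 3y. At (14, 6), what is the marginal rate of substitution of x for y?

MU_x = 6/x, MU_y = 3.
MRS = 6/x ÷ 3.
At (14, 6): MRS = 1/7.
So at (14, 6) the consumer would give up 1/7 units of y for one more unit of x.

MRS = 1/7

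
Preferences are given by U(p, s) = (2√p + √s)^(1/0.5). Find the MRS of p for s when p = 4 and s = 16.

MRS = 4

For CES with ρ = 0.5, MRS = (2/1)·√(s/p).
At (4, 16): MRS = 4.
So at (4, 16) the consumer would give up 4 units of s for one more unit of p.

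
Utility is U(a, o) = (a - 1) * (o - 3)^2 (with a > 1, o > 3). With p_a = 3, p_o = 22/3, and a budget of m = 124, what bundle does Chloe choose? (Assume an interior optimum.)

MU_a = (o−3)^2, MU_o = 2·(a−1)·(o−3).
MRS = (1/2)·(o−3)/(a−1).
Tangency: set MRS = p_a/p_o = 3/(22/3) = 9/22.
So (1/2)·(o − 3)/(a − 1) = 9/22, i.e. (o − 3) = (9/11)·(a − 1).
Rewrite the budget in excess-of-subsistence terms: 3·(a − 1) + (22/3)·(o − 3) = 124 − 3·1 − (22/3)·3 = 99.
Substituting, 9·(a − 1) = 99, so a − 1 = 11 and a* = 12.
Then o − 3 = (9/11)·11 = 9, so o* = 12.

a* = 12, o* = 12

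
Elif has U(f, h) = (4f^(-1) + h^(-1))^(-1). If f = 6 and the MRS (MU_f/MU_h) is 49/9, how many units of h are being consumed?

For CES with ρ = -1, MRS = (4/1)·(h/f)^2.
Setting (4/1)·(h/6)^2 = 49/9 gives (h/6)^2 = 49/36, so h/6 = 7/6 and h = 7.

h = 7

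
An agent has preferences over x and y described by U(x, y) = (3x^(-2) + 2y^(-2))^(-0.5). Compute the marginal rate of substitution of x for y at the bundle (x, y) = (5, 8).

For CES with ρ = -2, MRS = (3/2)·(y/x)^3.
At (5, 8): MRS = 768/125.
So at (5, 8) the consumer would give up 768/125 units of y for one more unit of x.

MRS = 768/125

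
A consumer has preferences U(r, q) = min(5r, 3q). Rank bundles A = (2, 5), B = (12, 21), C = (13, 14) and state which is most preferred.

Evaluate utility at each bundle:
U(A) = 10.
U(B) = 60.
U(C) = 42.
Highest utility is B, so B ≻ C ≻ A.

Bundle B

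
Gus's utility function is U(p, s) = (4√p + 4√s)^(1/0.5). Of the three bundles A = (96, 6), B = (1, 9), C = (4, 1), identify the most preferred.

Bundle A

Evaluate utility at each bundle:
U(A) = 2400.000.
U(B) = 256.000.
U(C) = 144.000.
Highest utility is A, so A ≻ B ≻ C.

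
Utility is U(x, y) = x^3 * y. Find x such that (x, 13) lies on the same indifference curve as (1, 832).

x = 4

U(1, 832) = 832.
Set U(x, 13) = 832 and solve.
With y = 13: x^3 = 832/13 = 64; taking the cube root, x = 4.
Check: U(4, 13) = 832.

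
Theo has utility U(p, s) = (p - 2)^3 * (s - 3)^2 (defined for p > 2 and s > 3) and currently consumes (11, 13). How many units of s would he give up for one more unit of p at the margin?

MRS = 5/3

MU_p = 3·(p−2)^2·(s−3)^2, MU_s = 2·(p−2)^3·(s−3).
MRS = (3/2)·(s−3)/(p−2).
At (11, 13): MRS = 5/3.
That is, one extra unit of p is worth 5/3 units of s at the margin.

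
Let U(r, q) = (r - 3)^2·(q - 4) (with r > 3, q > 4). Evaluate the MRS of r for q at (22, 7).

MRS = 6/19

MU_r = 2·(r−3)·(q−4), MU_q = (r−3)^2.
MRS = (2/1)·(q−4)/(r−3).
At (22, 7): MRS = 6/19.
So at (22, 7) the consumer would give up 6/19 units of q for one more unit of r.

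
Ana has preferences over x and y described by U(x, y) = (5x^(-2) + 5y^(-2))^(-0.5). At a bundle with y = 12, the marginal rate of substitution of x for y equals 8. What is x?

x = 6

For CES with ρ = -2, MRS = (y/x)^3.
Setting (12/x)^3 = 8 gives 12/x = 2 and x = 6.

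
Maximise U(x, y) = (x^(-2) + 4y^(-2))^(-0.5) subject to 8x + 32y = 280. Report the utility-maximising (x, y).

For CES with ρ = -2, MRS = (1/4)·(y/x)^3.
Tangency: set MRS = p_x/p_y = 8/32 = 0.25.
So (y/x)^3 = 1; taking the cube root, y/x = 1, i.e. y = x.
Substitute into the budget 8·x + 32·y = 280: 40·x = 280, so x* = 7 and y* = 7.

x* = 7, y* = 7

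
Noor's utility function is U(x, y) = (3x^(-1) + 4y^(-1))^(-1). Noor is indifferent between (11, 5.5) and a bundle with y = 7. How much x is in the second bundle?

x = 7

U depends on (x, y) only through S = 3x^(-1) + 4y^(-1), so equal utility means equal S. At (11, 5.5): S = 1.
With y = 7: 4·7^(-1) = 4/7, so 3x^(-1) = 1 − 4/7 = 3/7, i.e. x^(-1) = 1/7.
Hence x = 1/(1/7) = 7.
Check: U(7, 7) = 1.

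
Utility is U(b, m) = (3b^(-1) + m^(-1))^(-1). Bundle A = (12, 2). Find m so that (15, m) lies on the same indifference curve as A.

m = 20/11

U depends on (b, m) only through S = 3b^(-1) + m^(-1), so equal utility means equal S. At (12, 2): S = 0.75.
With b = 15: 3·15^(-1) = 0.2, so m^(-1) = 0.75 − 0.2 = 0.55.
Hence m = 1/0.55 = 20/11.
Check: U(15, 20/11) = 1.3333.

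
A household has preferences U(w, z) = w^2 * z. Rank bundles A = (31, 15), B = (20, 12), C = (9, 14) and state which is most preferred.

Bundle A

Evaluate utility at each bundle:
U(A) = 14415.
U(B) = 4800.
U(C) = 1134.
Highest utility is A, so A ≻ B ≻ C.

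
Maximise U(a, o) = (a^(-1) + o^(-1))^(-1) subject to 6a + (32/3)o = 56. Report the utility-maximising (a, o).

a* = 4, o* = 3

For CES with ρ = -1, MRS = (o/a)^2.
Tangency: set MRS = p_a/p_o = 6/(32/3) = 9/16.
So (o/a)^2 = 9/16; taking the square root, o/a = 0.75, i.e. o = 0.75·a.
Substitute into the budget 6·a + (32/3)·o = 56: 14·a = 56, so a* = 4 and o* = 0.75·4 = 3.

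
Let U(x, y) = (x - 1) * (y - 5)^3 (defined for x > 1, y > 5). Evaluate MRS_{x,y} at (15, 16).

MU_x = (y−5)^3, MU_y = 3·(x−1)·(y−5)^2.
MRS = (1/3)·(y−5)/(x−1).
At (15, 16): MRS = 11/42.
That is, one extra unit of x is worth 11/42 units of y at the margin.

MRS = 11/42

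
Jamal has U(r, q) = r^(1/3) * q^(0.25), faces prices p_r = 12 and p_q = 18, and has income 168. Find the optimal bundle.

MU_r = 1/3·r^(-2/3)·q^(0.25) and MU_q = 0.25·r^(1/3)·q^(-0.75).
MRS = MU_r/MU_q = (4/3)·q/r.
Tangency: set MRS = p_r/p_q = 12/18 = 2/3.
So (4/3)·q/r = 2/3, i.e. q = 0.5·r.
Substitute into the budget 12·r + 18·q = 168: 21·r = 168, so r* = 8.
Then q* = 0.5·8 = 4.

r* = 8, q* = 4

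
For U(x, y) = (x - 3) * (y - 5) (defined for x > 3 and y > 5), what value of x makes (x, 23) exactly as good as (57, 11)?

x = 21

U(57, 11) = 324.
Set U(x, 23) = 324 and solve.
With y = 23: (23 − 5) = 18, so (x − 3) = 324/18 = 18.
So x = 3 + 18 = 21.
Check: U(21, 23) = 324.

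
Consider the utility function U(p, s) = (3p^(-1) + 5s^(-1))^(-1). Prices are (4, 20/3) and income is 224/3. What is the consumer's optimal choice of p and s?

p* = 7, s* = 7

For CES with ρ = -1, MRS = (3/5)·(s/p)^2.
Tangency: set MRS = p_p/p_s = 4/(20/3) = 0.6.
So (s/p)^2 = 1; taking the square root, s/p = 1, i.e. s = p.
Substitute into the budget 4·p + (20/3)·s = 224/3: (32/3)·p = 224/3, so p* = 7 and s* = 7.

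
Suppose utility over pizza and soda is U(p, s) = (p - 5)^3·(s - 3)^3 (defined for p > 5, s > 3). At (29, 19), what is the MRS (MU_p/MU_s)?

MRS = 2/3

MU_p = 3·(p−5)^2·(s−3)^3, MU_s = 3·(p−5)^3·(s−3)^2.
MRS = (s−3)/(p−5).
At (29, 19): MRS = 2/3.
The indifference curve has slope −2/3 at this bundle.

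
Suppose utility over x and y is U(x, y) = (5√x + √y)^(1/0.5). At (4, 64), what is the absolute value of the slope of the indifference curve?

For CES with ρ = 0.5, MRS = (5/1)·√(y/x).
At (4, 64): MRS = 20.
So at (4, 64) the consumer would give up 20 units of y for one more unit of x.

MRS = 20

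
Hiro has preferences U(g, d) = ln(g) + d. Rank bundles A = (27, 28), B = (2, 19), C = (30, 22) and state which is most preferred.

Bundle A

Evaluate utility at each bundle:
U(A) = 31.296.
U(B) = 19.693.
U(C) = 25.401.
Highest utility is A, so A ≻ C ≻ B.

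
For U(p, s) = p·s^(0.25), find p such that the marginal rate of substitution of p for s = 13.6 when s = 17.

p = 5

MU_p = s^(0.25) and MU_s = 0.25·p·s^(-0.75).
MRS = MU_p/MU_s = (4)·s/p.
Substitute s = 17: MRS = 68/p. Setting 68/p = 13.6 gives p = 68/13.6 = 5.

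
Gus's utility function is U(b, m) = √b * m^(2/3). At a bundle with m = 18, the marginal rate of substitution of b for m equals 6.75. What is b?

b = 2

MU_b = 0.5·b^(-0.5)·m^(2/3) and MU_m = 2/3·√b·m^(-1/3).
MRS = MU_b/MU_m = (0.75)·m/b.
Substitute m = 18: MRS = 13.5/b. Setting 13.5/b = 6.75 gives b = 13.5/6.75 = 2.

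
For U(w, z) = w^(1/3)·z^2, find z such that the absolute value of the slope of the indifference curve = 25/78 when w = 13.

z = 25

MU_w = 1/3·w^(-2/3)·z^2 and MU_z = 2·w^(1/3)·z.
MRS = MU_w/MU_z = (1/6)·z/w.
Substitute w = 13: MRS = z/78. Setting z/78 = 25/78 gives z = (25/78)·78 = 25.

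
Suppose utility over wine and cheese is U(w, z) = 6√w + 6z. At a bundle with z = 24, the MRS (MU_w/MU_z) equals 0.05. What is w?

MU_w = 6/(2√w), MU_z = 6.
MRS = 6/(2√w) ÷ 6.
MRS depends only on w: 0.5/√w = 0.05 ⇒ √w = 0.5/0.05 = 10 ⇒ w = 100.

w = 100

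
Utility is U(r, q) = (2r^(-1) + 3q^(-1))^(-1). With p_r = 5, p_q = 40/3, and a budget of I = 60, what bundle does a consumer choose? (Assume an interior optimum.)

r* = 4, q* = 3

For CES with ρ = -1, MRS = (2/3)·(q/r)^2.
Tangency: set MRS = p_r/p_q = 5/(40/3) = 0.375.
So (q/r)^2 = 9/16; taking the square root, q/r = 0.75, i.e. q = 0.75·r.
Substitute into the budget 5·r + (40/3)·q = 60: 15·r = 60, so r* = 4 and q* = 0.75·4 = 3.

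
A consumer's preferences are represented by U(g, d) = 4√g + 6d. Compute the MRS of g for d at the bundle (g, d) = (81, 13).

MRS = 1/27

MU_g = 4/(2√g), MU_d = 6.
MRS = 4/(2√g) ÷ 6.
At (81, 13): MRS = 1/27.
The indifference curve has slope −1/27 at this bundle.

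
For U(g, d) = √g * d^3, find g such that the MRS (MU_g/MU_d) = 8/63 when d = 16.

g = 21

MU_g = 0.5·g^(-0.5)·d^3 and MU_d = 3·√g·d^2.
MRS = MU_g/MU_d = (1/6)·d/g.
Substitute d = 16: MRS = (8/3)/g. Setting (8/3)/g = 8/63 gives g = (8/3)/(8/63) = 21.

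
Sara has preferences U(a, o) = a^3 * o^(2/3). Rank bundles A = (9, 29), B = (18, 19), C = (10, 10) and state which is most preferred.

Bundle B

Evaluate utility at each bundle:
U(A) = 6881.126.
U(B) = 41525.982.
U(C) = 4641.589.
Highest utility is B, so B ≻ A ≻ C.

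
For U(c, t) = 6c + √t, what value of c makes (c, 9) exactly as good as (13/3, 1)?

U(13/3, 1) = 27.
Set U(c, 9) = 27 and solve.
With t = 9: √9 = 3, so 6c = 27 − 3 = 24 and c = 4.
Check: U(4, 9) = 27.

c = 4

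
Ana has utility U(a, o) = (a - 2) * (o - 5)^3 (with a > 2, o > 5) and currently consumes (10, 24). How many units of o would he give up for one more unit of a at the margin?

MU_a = (o−5)^3, MU_o = 3·(a−2)·(o−5)^2.
MRS = (1/3)·(o−5)/(a−2).
At (10, 24): MRS = 19/24.
So at (10, 24) the consumer would give up 19/24 units of o for one more unit of a.

MRS = 19/24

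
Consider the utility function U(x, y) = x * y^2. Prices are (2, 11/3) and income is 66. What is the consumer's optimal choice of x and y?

x* = 11, y* = 12

MU_x = y^2 and MU_y = 2·x·y.
MRS = MU_x/MU_y = (1/2)·y/x.
Tangency: set MRS = p_x/p_y = 2/(11/3) = 6/11.
So (1/2)·y/x = 6/11, i.e. y = (12/11)·x.
Substitute into the budget 2·x + (11/3)·y = 66: 6·x = 66, so x* = 11.
Then y* = (12/11)·11 = 12.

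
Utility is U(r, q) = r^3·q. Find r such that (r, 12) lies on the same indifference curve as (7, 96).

U(7, 96) = 32928.
Set U(r, 12) = 32928 and solve.
With q = 12: r^3 = 32928/12 = 2744; taking the cube root, r = 14.
Check: U(14, 12) = 32928.

r = 14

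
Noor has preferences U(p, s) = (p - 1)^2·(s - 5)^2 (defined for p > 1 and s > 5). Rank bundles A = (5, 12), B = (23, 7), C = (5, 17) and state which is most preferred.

Bundle C

Evaluate utility at each bundle:
U(A) = 784.
U(B) = 1936.
U(C) = 2304.
Highest utility is C, so C ≻ B ≻ A.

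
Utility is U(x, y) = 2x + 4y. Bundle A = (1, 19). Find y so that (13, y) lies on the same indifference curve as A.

U(1, 19) = 78.
Set U(13, y) = 78 and solve.
2·13 + 4y = 78 ⇒ 4y = 52 ⇒ y = 13.
Check: U(13, 13) = 78.

y = 13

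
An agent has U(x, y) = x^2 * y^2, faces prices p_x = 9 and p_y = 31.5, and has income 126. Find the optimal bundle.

x* = 7, y* = 2

MU_x = 2·x·y^2 and MU_y = 2·x^2·y.
MRS = MU_x/MU_y = y/x.
Tangency: set MRS = p_x/p_y = 9/31.5 = 2/7.
So y/x = 2/7, i.e. y = (2/7)·x.
Substitute into the budget 9·x + 31.5·y = 126: 18·x = 126, so x* = 7.
Then y* = (2/7)·7 = 2.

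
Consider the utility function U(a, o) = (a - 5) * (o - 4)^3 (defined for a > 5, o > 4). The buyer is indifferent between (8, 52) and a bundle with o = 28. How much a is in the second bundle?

U(8, 52) = 331776.
Set U(a, 28) = 331776 and solve.
With o = 28: (28 − 4)^3 = 13824, so (a − 5) = 331776/13824 = 24.
So a = 5 + 24 = 29.
Check: U(29, 28) = 331776.

a = 29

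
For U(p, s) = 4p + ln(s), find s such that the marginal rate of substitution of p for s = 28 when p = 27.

MU_p = 4, MU_s = 1/s.
MRS = 4 ÷ (1/s).
MRS depends only on s: 4·s = 28 ⇒ s = 28/4 = 7.

s = 7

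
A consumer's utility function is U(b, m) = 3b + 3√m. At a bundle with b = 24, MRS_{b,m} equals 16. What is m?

MU_b = 3, MU_m = 3/(2√m).
MRS = 3 ÷ (3/(2√m)).
MRS depends only on m: 2·√m = 16 ⇒ √m = 16/2 = 8 ⇒ m = 64.

m = 64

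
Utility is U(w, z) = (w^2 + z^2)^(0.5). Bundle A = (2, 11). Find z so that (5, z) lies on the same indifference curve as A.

z = 10

U depends on (w, z) only through S = w^2 + z^2, so equal utility means equal S. At (2, 11): S = 125.
With w = 5: 5^2 = 25, so z^2 = 125 − 25 = 100.
Hence z = √100 = 10.
Check: U(5, 10) = 11.1803.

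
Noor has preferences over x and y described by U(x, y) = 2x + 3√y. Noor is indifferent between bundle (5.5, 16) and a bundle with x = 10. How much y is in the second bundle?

y = 1

U(5.5, 16) = 23.
Set U(10, y) = 23 and solve.
With x = 10: 3√y = 23 − 2·10 = 3, so √y = 1 and y = 1.
Check: U(10, 1) = 23.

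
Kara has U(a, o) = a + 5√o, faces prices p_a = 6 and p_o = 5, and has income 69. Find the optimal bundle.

a* = 4, o* = 9

MU_a = 1, MU_o = 5/(2√o).
MRS = 1 ÷ (5/(2√o)).
Tangency: set MRS = p_a/p_o = 6/5 = 1.2.
MRS depends only on o: 0.4·√o = 1.2 ⇒ √o = 1.2/0.4 = 3 ⇒ o* = 9.
From the budget, 6·a = 69 − 5·9 = 24, so a* = 4.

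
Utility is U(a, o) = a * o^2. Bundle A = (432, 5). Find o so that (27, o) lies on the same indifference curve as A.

U(432, 5) = 10800.
Set U(27, o) = 10800 and solve.
With a = 27: o^2 = 10800/27 = 400; taking the square root, o = 20.
Check: U(27, 20) = 10800.

o = 20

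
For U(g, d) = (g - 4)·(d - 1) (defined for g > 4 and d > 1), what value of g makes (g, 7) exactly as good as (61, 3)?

g = 23

U(61, 3) = 114.
Set U(g, 7) = 114 and solve.
With d = 7: (7 − 1) = 6, so (g − 4) = 114/6 = 19.
So g = 4 + 19 = 23.
Check: U(23, 7) = 114.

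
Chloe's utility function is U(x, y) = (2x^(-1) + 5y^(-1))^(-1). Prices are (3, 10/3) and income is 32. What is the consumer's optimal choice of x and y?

For CES with ρ = -1, MRS = (2/5)·(y/x)^2.
Tangency: set MRS = p_x/p_y = 3/(10/3) = 0.9.
So (y/x)^2 = 2.25; taking the square root, y/x = 1.5, i.e. y = 1.5·x.
Substitute into the budget 3·x + (10/3)·y = 32: 8·x = 32, so x* = 4 and y* = 1.5·4 = 6.

x* = 4, y* = 6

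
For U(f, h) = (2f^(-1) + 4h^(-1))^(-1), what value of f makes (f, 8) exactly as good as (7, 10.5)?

f = 12

U depends on (f, h) only through S = 2f^(-1) + 4h^(-1), so equal utility means equal S. At (7, 10.5): S = 2/3.
With h = 8: 4·8^(-1) = 0.5, so 2f^(-1) = 2/3 − 0.5 = 1/6, i.e. f^(-1) = 1/12.
Hence f = 1/(1/12) = 12.
Check: U(12, 8) = 1.5.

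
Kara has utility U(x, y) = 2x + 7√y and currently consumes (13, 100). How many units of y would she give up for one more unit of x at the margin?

MRS = 40/7

MU_x = 2, MU_y = 7/(2√y).
MRS = 2 ÷ (7/(2√y)).
At (13, 100): MRS = 40/7.
That is, one extra unit of x is worth 40/7 units of y at the margin.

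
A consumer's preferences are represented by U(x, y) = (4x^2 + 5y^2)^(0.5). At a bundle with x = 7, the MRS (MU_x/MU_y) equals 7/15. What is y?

y = 12

For CES with ρ = 2, MRS = (4/5)·(y/x)^(-1).
Setting (4/5)·(y/7)^(-1) = 7/15 gives (y/7)^(-1) = 7/12, so y/7 = 12/7 and y = 12.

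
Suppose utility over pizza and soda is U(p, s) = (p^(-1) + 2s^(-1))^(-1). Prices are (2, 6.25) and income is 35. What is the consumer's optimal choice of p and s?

For CES with ρ = -1, MRS = (1/2)·(s/p)^2.
Tangency: set MRS = p_p/p_s = 2/6.25 = 8/25.
So (s/p)^2 = 16/25; taking the square root, s/p = 0.8, i.e. s = 0.8·p.
Substitute into the budget 2·p + 6.25·s = 35: 7·p = 35, so p* = 5 and s* = 0.8·5 = 4.

p* = 5, s* = 4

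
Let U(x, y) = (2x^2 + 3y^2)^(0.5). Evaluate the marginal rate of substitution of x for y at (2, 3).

For CES with ρ = 2, MRS = (2/3)·(y/x)^(-1).
At (2, 3): MRS = 4/9.
That is, one extra unit of x is worth 4/9 units of y at the margin.

MRS = 4/9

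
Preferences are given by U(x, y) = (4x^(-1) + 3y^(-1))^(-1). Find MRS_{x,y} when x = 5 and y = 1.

For CES with ρ = -1, MRS = (4/3)·(y/x)^2.
At (5, 1): MRS = 4/75.
The indifference curve has slope −4/75 at this bundle.

MRS = 4/75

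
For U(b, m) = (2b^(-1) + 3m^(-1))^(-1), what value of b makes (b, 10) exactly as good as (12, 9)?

U depends on (b, m) only through S = 2b^(-1) + 3m^(-1), so equal utility means equal S. At (12, 9): S = 0.5.
With m = 10: 3·10^(-1) = 0.3, so 2b^(-1) = 0.5 − 0.3 = 0.2, i.e. b^(-1) = 0.1.
Hence b = 1/0.1 = 10.
Check: U(10, 10) = 2.

b = 10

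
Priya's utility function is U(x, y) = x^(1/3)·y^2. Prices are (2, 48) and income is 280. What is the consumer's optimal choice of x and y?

x* = 20, y* = 5

MU_x = 1/3·x^(-2/3)·y^2 and MU_y = 2·x^(1/3)·y.
MRS = MU_x/MU_y = (1/6)·y/x.
Tangency: set MRS = p_x/p_y = 2/48 = 1/24.
So (1/6)·y/x = 1/24, i.e. y = 0.25·x.
Substitute into the budget 2·x + 48·y = 280: 14·x = 280, so x* = 20.
Then y* = 0.25·20 = 5.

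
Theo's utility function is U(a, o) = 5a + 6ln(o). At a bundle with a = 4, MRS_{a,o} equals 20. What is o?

o = 24

MU_a = 5, MU_o = 6/o.
MRS = 5 ÷ (6/o).
MRS depends only on o: (5/6)·o = 20 ⇒ o = 20/(5/6) = 24.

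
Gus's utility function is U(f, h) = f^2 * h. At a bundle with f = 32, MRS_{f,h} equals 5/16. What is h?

MU_f = 2·f·h and MU_h = f^2.
MRS = MU_f/MU_h = (2/1)·h/f.
Substitute f = 32: MRS = h/16. Setting h/16 = 5/16 gives h = (5/16)·16 = 5.

h = 5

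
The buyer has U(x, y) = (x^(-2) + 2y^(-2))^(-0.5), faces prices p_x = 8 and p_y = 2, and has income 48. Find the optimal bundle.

For CES with ρ = -2, MRS = (1/2)·(y/x)^3.
Tangency: set MRS = p_x/p_y = 8/2 = 4.
So (y/x)^3 = 8; taking the cube root, y/x = 2, i.e. y = 2·x.
Substitute into the budget 8·x + 2·y = 48: 12·x = 48, so x* = 4 and y* = 2·4 = 8.

x* = 4, y* = 8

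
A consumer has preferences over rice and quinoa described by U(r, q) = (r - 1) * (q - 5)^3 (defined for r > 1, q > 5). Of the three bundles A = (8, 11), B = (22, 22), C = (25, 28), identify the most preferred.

Evaluate utility at each bundle:
U(A) = 1512.
U(B) = 103173.
U(C) = 292008.
Highest utility is C, so C ≻ B ≻ A.

Bundle C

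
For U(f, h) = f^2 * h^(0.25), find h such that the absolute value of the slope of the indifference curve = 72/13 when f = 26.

h = 18

MU_f = 2·f·h^(0.25) and MU_h = 0.25·f^2·h^(-0.75).
MRS = MU_f/MU_h = (8)·h/f.
Substitute f = 26: MRS = h/3.25. Setting h/3.25 = 72/13 gives h = (72/13)·3.25 = 18.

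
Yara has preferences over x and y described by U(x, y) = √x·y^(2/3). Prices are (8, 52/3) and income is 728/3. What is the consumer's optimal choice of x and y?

x* = 13, y* = 8

MU_x = 0.5·x^(-0.5)·y^(2/3) and MU_y = 2/3·√x·y^(-1/3).
MRS = MU_x/MU_y = (0.75)·y/x.
Tangency: set MRS = p_x/p_y = 8/(52/3) = 6/13.
So (0.75)·y/x = 6/13, i.e. y = (8/13)·x.
Substitute into the budget 8·x + (52/3)·y = 728/3: (56/3)·x = 728/3, so x* = 13.
Then y* = (8/13)·13 = 8.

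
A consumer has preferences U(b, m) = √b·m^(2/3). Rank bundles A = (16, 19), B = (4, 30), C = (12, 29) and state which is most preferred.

Evaluate utility at each bundle:
U(A) = 28.481.
U(B) = 19.310.
U(C) = 32.698.
Highest utility is C, so C ≻ A ≻ B.

Bundle C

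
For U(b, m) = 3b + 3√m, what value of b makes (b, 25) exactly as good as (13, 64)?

U(13, 64) = 63.
Set U(b, 25) = 63 and solve.
With m = 25: √25 = 5, so 3b = 63 − 3·5 = 48 and b = 16.
Check: U(16, 25) = 63.

b = 16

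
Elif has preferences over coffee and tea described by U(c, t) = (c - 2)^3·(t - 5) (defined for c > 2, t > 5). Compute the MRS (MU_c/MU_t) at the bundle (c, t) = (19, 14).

MRS = 27/17

MU_c = 3·(c−2)^2·(t−5), MU_t = (c−2)^3.
MRS = (3/1)·(t−5)/(c−2).
At (19, 14): MRS = 27/17.
That is, one extra unit of c is worth 27/17 units of t at the margin.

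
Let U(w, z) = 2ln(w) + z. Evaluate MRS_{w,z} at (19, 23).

MRS = 2/19

MU_w = 2/w, MU_z = 1.
MRS = 2/w ÷ 1.
At (19, 23): MRS = 2/19.
The indifference curve has slope −2/19 at this bundle.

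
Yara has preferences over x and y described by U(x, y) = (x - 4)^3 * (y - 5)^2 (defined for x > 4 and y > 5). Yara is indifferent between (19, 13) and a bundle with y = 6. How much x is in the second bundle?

U(19, 13) = 216000.
Set U(x, 6) = 216000 and solve.
With y = 6: (6 − 5)^2 = 1, so (x − 4)^3 = 216000/1 = 216000.
Taking the cube root (with x > 4): x − 4 = 60, so x = 64.
Check: U(64, 6) = 216000.

x = 64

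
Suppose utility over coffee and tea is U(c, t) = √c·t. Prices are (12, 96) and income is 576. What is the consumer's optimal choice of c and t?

c* = 16, t* = 4

MU_c = 0.5·c^(-0.5)·t and MU_t = √c.
MRS = MU_c/MU_t = (0.5)·t/c.
Tangency: set MRS = p_c/p_t = 12/96 = 0.125.
So (0.5)·t/c = 0.125, i.e. t = 0.25·c.
Substitute into the budget 12·c + 96·t = 576: 36·c = 576, so c* = 16.
Then t* = 0.25·16 = 4.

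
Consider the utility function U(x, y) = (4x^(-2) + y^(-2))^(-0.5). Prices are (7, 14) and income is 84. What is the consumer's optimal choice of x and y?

x* = 6, y* = 3

For CES with ρ = -2, MRS = (4/1)·(y/x)^3.
Tangency: set MRS = p_x/p_y = 7/14 = 0.5.
So (y/x)^3 = 0.125; taking the cube root, y/x = 0.5, i.e. y = 0.5·x.
Substitute into the budget 7·x + 14·y = 84: 14·x = 84, so x* = 6 and y* = 0.5·6 = 3.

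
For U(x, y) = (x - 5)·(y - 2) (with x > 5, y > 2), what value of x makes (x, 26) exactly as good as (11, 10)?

U(11, 10) = 48.
Set U(x, 26) = 48 and solve.
With y = 26: (26 − 2) = 24, so (x − 5) = 48/24 = 2.
So x = 5 + 2 = 7.
Check: U(7, 26) = 48.

x = 7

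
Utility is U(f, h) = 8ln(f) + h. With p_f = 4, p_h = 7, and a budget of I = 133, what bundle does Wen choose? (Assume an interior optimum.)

f* = 14, h* = 11

MU_f = 8/f, MU_h = 1.
MRS = 8/f ÷ 1.
Tangency: set MRS = p_f/p_h = 4/7.
MRS depends only on f: 8/f = 4/7 ⇒ f* = 8/(4/7) = 14.
From the budget, 7·h = 133 − 4·14 = 77, so h* = 11.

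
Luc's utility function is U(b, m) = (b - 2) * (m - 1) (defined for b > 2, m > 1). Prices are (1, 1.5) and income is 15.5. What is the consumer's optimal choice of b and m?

MU_b = (m−1), MU_m = (b−2).
MRS = (m−1)/(b−2).
Tangency: set MRS = p_b/p_m = 1/1.5 = 2/3.
So (m − 1)/(b − 2) = 2/3, i.e. (m − 1) = (2/3)·(b − 2).
Rewrite the budget in excess-of-subsistence terms: 1·(b − 2) + 1.5·(m − 1) = 15.5 − 1·2 − 1.5·1 = 12.
Substituting, 2·(b − 2) = 12, so b − 2 = 6 and b* = 8.
Then m − 1 = (2/3)·6 = 4, so m* = 5.

b* = 8, m* = 5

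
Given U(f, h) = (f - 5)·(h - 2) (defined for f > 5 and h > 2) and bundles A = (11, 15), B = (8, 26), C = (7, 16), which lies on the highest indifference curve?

Evaluate utility at each bundle:
U(A) = 78.
U(B) = 72.
U(C) = 28.
Highest utility is A, so A ≻ B ≻ C.

Bundle A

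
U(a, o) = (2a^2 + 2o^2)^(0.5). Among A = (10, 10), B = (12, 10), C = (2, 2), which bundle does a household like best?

Evaluate utility at each bundle:
U(A) = 20.000.
U(B) = 22.091.
U(C) = 4.000.
Highest utility is B, so B ≻ A ≻ C.

Bundle B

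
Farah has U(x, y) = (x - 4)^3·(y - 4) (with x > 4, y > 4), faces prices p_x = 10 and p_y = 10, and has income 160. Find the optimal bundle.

x* = 10, y* = 6

MU_x = 3·(x−4)^2·(y−4), MU_y = (x−4)^3.
MRS = (3/1)·(y−4)/(x−4).
Tangency: set MRS = p_x/p_y = 10/10 = 1.
So (3/1)·(y − 4)/(x − 4) = 1, i.e. (y − 4) = (1/3)·(x − 4).
Rewrite the budget in excess-of-subsistence terms: 10·(x − 4) + 10·(y − 4) = 160 − 10·4 − 10·4 = 80.
Substituting, (40/3)·(x − 4) = 80, so x − 4 = 6 and x* = 10.
Then y − 4 = (1/3)·6 = 2, so y* = 6.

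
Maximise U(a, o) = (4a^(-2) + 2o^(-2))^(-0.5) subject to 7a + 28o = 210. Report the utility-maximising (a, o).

a* = 10, o* = 5

For CES with ρ = -2, MRS = (4/2)·(o/a)^3.
Tangency: set MRS = p_a/p_o = 7/28 = 0.25.
So (o/a)^3 = 0.125; taking the cube root, o/a = 0.5, i.e. o = 0.5·a.
Substitute into the budget 7·a + 28·o = 210: 21·a = 210, so a* = 10 and o* = 0.5·10 = 5.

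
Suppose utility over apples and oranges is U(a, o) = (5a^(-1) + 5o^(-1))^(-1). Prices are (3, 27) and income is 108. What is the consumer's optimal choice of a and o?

For CES with ρ = -1, MRS = (o/a)^2.
Tangency: set MRS = p_a/p_o = 3/27 = 1/9.
So (o/a)^2 = 1/9; taking the square root, o/a = 1/3, i.e. o = (1/3)·a.
Substitute into the budget 3·a + 27·o = 108: 12·a = 108, so a* = 9 and o* = (1/3)·9 = 3.

a* = 9, o* = 3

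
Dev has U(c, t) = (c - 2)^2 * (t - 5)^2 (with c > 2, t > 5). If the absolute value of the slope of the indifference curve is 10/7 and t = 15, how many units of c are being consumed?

MU_c = 2·(c−2)·(t−5)^2, MU_t = 2·(c−2)^2·(t−5).
MRS = (t−5)/(c−2).
Substitute t = 15: MRS = 10/(c − 2). Setting this equal to 10/7 gives c − 2 = 10/(10/7) = 7, so c = 9.

c = 9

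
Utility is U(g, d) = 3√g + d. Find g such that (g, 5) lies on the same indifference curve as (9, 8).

g = 16

U(9, 8) = 17.
Set U(g, 5) = 17 and solve.
With d = 5: 3√g = 17 − 5 = 12, so √g = 4 and g = 16.
Check: U(16, 5) = 17.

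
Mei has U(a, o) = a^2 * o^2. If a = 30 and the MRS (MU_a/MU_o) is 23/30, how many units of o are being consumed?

MU_a = 2·a·o^2 and MU_o = 2·a^2·o.
MRS = MU_a/MU_o = o/a.
Substitute a = 30: MRS = o/30. Setting o/30 = 23/30 gives o = (23/30)·30 = 23.

o = 23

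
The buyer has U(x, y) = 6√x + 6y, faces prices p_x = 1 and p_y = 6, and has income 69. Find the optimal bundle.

x* = 9, y* = 10

MU_x = 6/(2√x), MU_y = 6.
MRS = 6/(2√x) ÷ 6.
Tangency: set MRS = p_x/p_y = 1/6.
MRS depends only on x: 0.5/√x = 1/6 ⇒ √x = 0.5/(1/6) = 3 ⇒ x* = 9.
From the budget, 6·y = 69 − 1·9 = 60, so y* = 10.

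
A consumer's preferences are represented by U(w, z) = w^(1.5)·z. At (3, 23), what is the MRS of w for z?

MRS = 11.5

MU_w = 1.5·√w·z and MU_z = w^(1.5).
MRS = MU_w/MU_z = (1.5)·z/w.
At (3, 23): MRS = 11.5.
The indifference curve has slope −11.5 at this bundle.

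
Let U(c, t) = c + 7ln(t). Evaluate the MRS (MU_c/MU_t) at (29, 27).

MU_c = 1, MU_t = 7/t.
MRS = 1 ÷ (7/t).
At (29, 27): MRS = 27/7.
The indifference curve has slope −27/7 at this bundle.

MRS = 27/7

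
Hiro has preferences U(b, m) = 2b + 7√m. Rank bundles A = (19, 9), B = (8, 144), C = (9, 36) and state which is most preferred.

Bundle B

Evaluate utility at each bundle:
U(A) = 59.000.
U(B) = 100.000.
U(C) = 60.000.
Highest utility is B, so B ≻ C ≻ A.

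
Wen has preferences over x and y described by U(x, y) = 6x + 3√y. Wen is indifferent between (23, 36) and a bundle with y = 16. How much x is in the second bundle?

x = 24

U(23, 36) = 156.
Set U(x, 16) = 156 and solve.
With y = 16: √16 = 4, so 6x = 156 − 3·4 = 144 and x = 24.
Check: U(24, 16) = 156.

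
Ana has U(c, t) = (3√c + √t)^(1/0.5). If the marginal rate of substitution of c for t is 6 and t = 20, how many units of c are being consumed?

c = 5

For CES with ρ = 0.5, MRS = (3/1)·√(t/c).
Setting (3/1)·√(20/c) = 6 gives √(20/c) = 2, so 20/c = 4 and c = 5.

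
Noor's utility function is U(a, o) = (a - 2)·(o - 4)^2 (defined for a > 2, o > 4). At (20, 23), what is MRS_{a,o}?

MU_a = (o−4)^2, MU_o = 2·(a−2)·(o−4).
MRS = (1/2)·(o−4)/(a−2).
At (20, 23): MRS = 19/36.
The indifference curve has slope −19/36 at this bundle.

MRS = 19/36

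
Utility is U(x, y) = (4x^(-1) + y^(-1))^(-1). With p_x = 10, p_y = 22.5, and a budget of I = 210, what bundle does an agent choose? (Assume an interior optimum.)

For CES with ρ = -1, MRS = (4/1)·(y/x)^2.
Tangency: set MRS = p_x/p_y = 10/22.5 = 4/9.
So (y/x)^2 = 1/9; taking the square root, y/x = 1/3, i.e. y = (1/3)·x.
Substitute into the budget 10·x + 22.5·y = 210: 17.5·x = 210, so x* = 12 and y* = (1/3)·12 = 4.

x* = 12, y* = 4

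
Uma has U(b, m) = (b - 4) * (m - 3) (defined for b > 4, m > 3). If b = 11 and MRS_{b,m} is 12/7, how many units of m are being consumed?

m = 15

MU_b = (m−3), MU_m = (b−4).
MRS = (m−3)/(b−4).
Substitute b = 11: MRS = (m − 3)/7. Setting this equal to 12/7 gives m − 3 = (12/7)·7 = 12, so m = 15.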